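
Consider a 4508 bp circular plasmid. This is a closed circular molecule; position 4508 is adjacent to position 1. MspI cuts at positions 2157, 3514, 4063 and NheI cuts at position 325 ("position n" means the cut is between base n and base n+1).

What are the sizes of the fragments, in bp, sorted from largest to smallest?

Combined cut positions (sorted): 325, 2157, 3514, 4063.
Circular molecule, 4 cuts → 4 fragments:
  2157 − 325 = 1832 bp
  3514 − 2157 = 1357 bp
  4063 − 3514 = 549 bp
  wrap: 4508 − 4063 + 325 = 770 bp
Sorted largest to smallest: 1832, 1357, 770, 549 bp.

1832, 1357, 770, 549 bp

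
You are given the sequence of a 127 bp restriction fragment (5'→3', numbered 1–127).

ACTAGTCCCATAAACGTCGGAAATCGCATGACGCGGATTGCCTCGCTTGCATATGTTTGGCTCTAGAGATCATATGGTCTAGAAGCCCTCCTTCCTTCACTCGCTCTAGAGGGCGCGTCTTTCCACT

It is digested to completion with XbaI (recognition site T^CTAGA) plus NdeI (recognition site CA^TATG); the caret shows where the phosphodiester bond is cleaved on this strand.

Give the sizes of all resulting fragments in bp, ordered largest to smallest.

51, 27, 22, 11, 10, 6 bp

XbaI sites (TCTAGA) start at positions 62, 78, 105.
XbaI cuts after the first base of each site, so after positions 62, 78, 105.
NdeI sites (CATATG) start at positions 50, 71.
NdeI cuts after base 2 of each site, so after positions 51, 72.
Combined cut positions: 51, 62, 72, 78, 105.
Linear molecule, 5 cuts → 6 fragments:
  1–51 → 51 bp
  52–62 → 11 bp
  63–72 → 10 bp
  73–78 → 6 bp
  79–105 → 27 bp
  106–127 → 22 bp
Sorted largest to smallest: 51, 27, 22, 11, 10, 6 bp.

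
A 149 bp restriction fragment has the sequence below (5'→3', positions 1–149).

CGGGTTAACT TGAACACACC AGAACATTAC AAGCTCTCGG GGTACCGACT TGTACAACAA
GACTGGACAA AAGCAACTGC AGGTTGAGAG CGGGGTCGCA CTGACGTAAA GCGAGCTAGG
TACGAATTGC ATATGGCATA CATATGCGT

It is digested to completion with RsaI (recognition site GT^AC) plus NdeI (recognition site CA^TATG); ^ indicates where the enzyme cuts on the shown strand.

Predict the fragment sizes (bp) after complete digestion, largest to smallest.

68, 43, 11, 10, 10, 7 bp

RsaI sites (GTAC) start at positions 42, 52, 120.
RsaI cuts after base 2 of each site, so after positions 43, 53, 121.
NdeI sites (CATATG) start at positions 130, 141.
NdeI cuts after base 2 of each site, so after positions 131, 142.
Combined cut positions: 43, 53, 121, 131, 142.
Linear molecule, 5 cuts → 6 fragments:
  1–43 → 43 bp
  44–53 → 10 bp
  54–121 → 68 bp
  122–131 → 10 bp
  132–142 → 11 bp
  143–149 → 7 bp
Sorted largest to smallest: 68, 43, 11, 10, 10, 7 bp.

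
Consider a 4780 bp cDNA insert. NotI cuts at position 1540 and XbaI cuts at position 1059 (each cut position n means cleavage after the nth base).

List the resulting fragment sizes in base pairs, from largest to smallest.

3240, 1059, 481 bp

Combined cut positions (sorted): 1059, 1540.
Linear molecule, 2 cuts → 3 fragments:
  1059 − 0 = 1059 bp
  1540 − 1059 = 481 bp
  4780 − 1540 = 3240 bp
Sorted largest to smallest: 3240, 1059, 481 bp.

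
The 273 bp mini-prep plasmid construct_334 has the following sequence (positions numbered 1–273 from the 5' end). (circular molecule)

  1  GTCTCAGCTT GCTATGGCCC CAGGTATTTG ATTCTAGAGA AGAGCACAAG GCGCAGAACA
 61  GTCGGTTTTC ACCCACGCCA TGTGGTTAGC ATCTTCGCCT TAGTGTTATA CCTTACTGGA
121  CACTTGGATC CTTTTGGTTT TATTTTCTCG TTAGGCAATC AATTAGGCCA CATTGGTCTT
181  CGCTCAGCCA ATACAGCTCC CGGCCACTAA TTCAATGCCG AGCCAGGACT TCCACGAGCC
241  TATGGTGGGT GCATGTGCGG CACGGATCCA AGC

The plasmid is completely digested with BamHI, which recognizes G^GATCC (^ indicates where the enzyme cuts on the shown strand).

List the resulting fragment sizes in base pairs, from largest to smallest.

BamHI sites (GGATCC) start at positions 126, 264.
BamHI cuts after the first base of each site, so after positions 126, 264.
Circular molecule, 2 cuts → 2 fragments:
  127–264 → 138 bp
  265–273 then 1–126 → 9 + 126 = 135 bp
Sorted largest to smallest: 138, 135 bp.

138, 135 bp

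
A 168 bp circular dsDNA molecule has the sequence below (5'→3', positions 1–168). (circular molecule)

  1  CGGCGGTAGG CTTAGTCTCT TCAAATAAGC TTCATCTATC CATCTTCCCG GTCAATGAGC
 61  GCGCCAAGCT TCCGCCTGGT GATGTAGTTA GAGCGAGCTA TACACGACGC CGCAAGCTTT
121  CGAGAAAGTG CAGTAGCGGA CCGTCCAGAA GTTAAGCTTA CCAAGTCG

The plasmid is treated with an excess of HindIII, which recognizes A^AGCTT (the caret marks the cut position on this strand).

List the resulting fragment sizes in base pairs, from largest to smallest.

48, 41, 40, 39 bp

HindIII sites (AAGCTT) start at positions 27, 66, 114, 154.
HindIII cuts after the first base of each site, so after positions 27, 66, 114, 154.
Circular molecule, 4 cuts → 4 fragments:
  28–66 → 39 bp
  67–114 → 48 bp
  115–154 → 40 bp
  155–168 then 1–27 → 14 + 27 = 41 bp
Sorted largest to smallest: 48, 41, 40, 39 bp.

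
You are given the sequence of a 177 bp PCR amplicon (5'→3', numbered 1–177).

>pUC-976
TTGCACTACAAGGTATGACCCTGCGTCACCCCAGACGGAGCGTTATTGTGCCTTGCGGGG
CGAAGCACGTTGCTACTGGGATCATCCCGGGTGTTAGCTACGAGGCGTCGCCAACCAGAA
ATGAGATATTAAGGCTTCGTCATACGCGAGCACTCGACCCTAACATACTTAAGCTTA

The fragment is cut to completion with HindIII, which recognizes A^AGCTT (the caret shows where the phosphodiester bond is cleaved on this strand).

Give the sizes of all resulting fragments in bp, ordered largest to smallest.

The HindIII site (AAGCTT) starts at position 171.
HindIII cuts after the first base of each site, so after position 171.
Linear molecule, 1 cut → 2 fragments:
  1–171 → 171 bp
  172–177 → 6 bp
Sorted largest to smallest: 171, 6 bp.

171, 6 bp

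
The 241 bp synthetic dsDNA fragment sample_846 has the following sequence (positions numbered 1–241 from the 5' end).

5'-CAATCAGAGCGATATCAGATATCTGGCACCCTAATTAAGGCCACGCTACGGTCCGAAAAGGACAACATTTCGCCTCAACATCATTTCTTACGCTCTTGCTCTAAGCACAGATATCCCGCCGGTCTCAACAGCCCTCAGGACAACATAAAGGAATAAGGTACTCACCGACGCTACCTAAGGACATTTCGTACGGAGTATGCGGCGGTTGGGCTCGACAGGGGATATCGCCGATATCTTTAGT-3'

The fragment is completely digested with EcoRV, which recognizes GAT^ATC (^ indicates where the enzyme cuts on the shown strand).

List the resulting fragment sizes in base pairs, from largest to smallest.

EcoRV sites (GATATC) start at positions 11, 18, 110, 221, 230.
EcoRV cuts after base 3 of each site, so after positions 13, 20, 112, 223, 232.
Linear molecule, 5 cuts → 6 fragments:
  1–13 → 13 bp
  14–20 → 7 bp
  21–112 → 92 bp
  113–223 → 111 bp
  224–232 → 9 bp
  233–241 → 9 bp
Sorted largest to smallest: 111, 92, 13, 9, 9, 7 bp.

111, 92, 13, 9, 9, 7 bp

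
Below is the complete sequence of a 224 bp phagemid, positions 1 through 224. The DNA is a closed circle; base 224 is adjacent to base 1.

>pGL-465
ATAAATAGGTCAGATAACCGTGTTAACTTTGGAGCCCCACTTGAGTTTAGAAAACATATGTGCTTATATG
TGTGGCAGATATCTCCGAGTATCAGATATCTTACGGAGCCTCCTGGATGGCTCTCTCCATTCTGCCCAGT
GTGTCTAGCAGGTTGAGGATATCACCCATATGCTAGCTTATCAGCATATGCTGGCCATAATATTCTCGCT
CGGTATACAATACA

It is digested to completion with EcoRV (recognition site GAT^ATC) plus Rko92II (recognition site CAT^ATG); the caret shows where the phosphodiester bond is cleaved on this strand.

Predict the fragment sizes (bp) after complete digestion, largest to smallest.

94, 63, 23, 18, 17, 9 bp

EcoRV sites (GATATC) start at positions 78, 95, 158.
EcoRV cuts after base 3 of each site, so after positions 80, 97, 160.
Rko92II sites (CATATG) start at positions 55, 167, 185.
Rko92II cuts after base 3 of each site, so after positions 57, 169, 187.
Combined cut positions: 57, 80, 97, 160, 169, 187.
Circular molecule, 6 cuts → 6 fragments:
  58–80 → 23 bp
  81–97 → 17 bp
  98–160 → 63 bp
  161–169 → 9 bp
  170–187 → 18 bp
  188–224 then 1–57 → 37 + 57 = 94 bp
Sorted largest to smallest: 94, 63, 23, 18, 17, 9 bp.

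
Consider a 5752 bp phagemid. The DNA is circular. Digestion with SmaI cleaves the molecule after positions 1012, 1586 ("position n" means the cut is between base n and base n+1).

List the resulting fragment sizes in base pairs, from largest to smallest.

Circular molecule, 2 cuts → 2 fragments:
  1586 − 1012 = 574 bp
  wrap: 5752 − 1586 + 1012 = 5178 bp
Sorted largest to smallest: 5178, 574 bp.

5178, 574 bp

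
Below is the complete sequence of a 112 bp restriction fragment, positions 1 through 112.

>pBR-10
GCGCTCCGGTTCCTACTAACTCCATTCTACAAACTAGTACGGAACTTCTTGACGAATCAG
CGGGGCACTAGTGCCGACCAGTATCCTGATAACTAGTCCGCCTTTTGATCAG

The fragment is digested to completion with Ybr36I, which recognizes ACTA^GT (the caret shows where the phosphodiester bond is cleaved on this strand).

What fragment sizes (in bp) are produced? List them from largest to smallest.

Ybr36I sites (ACTAGT) start at positions 33, 67, 92.
Ybr36I cuts after base 4 of each site, so after positions 36, 70, 95.
Linear molecule, 3 cuts → 4 fragments:
  1–36 → 36 bp
  37–70 → 34 bp
  71–95 → 25 bp
  96–112 → 17 bp
Sorted largest to smallest: 36, 34, 25, 17 bp.

36, 34, 25, 17 bp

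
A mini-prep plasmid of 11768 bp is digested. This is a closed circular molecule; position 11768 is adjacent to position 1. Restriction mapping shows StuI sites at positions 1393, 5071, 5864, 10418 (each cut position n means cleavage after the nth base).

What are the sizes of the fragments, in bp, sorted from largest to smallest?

4554, 3678, 2743, 793 bp

Circular molecule, 4 cuts → 4 fragments:
  5071 − 1393 = 3678 bp
  5864 − 5071 = 793 bp
  10418 − 5864 = 4554 bp
  wrap: 11768 − 10418 + 1393 = 2743 bp
Sorted largest to smallest: 4554, 3678, 2743, 793 bp.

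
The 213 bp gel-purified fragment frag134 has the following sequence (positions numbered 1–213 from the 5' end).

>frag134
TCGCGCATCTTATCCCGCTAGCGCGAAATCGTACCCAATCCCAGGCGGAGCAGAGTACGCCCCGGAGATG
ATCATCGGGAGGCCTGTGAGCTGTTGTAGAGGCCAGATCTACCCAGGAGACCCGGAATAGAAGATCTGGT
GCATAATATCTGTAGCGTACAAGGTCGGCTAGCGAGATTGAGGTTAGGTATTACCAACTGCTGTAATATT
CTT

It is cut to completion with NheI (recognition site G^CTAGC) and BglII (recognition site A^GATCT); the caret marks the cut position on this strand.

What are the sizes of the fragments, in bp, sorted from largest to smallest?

88, 45, 36, 27, 17 bp

NheI sites (GCTAGC) start at positions 17, 168.
NheI cuts after the first base of each site, so after positions 17, 168.
BglII sites (AGATCT) start at positions 105, 132.
BglII cuts after the first base of each site, so after positions 105, 132.
Combined cut positions: 17, 105, 132, 168.
Linear molecule, 4 cuts → 5 fragments:
  1–17 → 17 bp
  18–105 → 88 bp
  106–132 → 27 bp
  133–168 → 36 bp
  169–213 → 45 bp
Sorted largest to smallest: 88, 45, 36, 27, 17 bp.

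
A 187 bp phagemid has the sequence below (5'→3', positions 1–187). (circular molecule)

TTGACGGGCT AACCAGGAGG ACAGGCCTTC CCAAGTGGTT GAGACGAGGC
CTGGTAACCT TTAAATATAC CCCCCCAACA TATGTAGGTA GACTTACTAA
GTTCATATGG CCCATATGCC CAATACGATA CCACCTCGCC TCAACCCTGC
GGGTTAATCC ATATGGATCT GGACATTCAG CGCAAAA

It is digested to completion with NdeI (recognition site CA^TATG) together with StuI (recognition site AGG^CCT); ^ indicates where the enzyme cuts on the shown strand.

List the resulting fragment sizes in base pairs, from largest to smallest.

NdeI sites (CATATG) start at positions 79, 104, 113, 160.
NdeI cuts after base 2 of each site, so after positions 80, 105, 114, 161.
StuI sites (AGGCCT) start at positions 23, 47.
StuI cuts after base 3 of each site, so after positions 25, 49.
Combined cut positions: 25, 49, 80, 105, 114, 161.
Circular molecule, 6 cuts → 6 fragments:
  26–49 → 24 bp
  50–80 → 31 bp
  81–105 → 25 bp
  106–114 → 9 bp
  115–161 → 47 bp
  162–187 then 1–25 → 26 + 25 = 51 bp
Sorted largest to smallest: 51, 47, 31, 25, 24, 9 bp.

51, 47, 31, 25, 24, 9 bp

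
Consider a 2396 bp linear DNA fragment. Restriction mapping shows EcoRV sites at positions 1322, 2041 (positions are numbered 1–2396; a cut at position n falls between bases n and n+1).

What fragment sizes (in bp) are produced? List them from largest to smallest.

1322, 719, 355 bp

Linear molecule, 2 cuts → 3 fragments:
  1322 − 0 = 1322 bp
  2041 − 1322 = 719 bp
  2396 − 2041 = 355 bp
Sorted largest to smallest: 1322, 719, 355 bp.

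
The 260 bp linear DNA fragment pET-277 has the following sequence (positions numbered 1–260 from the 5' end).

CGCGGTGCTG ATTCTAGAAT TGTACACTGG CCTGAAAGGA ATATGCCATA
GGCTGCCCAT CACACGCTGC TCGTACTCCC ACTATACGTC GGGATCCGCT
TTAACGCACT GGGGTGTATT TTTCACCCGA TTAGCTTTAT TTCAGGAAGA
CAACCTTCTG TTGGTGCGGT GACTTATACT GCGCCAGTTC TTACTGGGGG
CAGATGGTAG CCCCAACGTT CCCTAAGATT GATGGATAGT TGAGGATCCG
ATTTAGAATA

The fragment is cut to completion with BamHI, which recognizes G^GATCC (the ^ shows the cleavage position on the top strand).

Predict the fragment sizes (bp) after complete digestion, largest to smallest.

152, 92, 16 bp

BamHI sites (GGATCC) start at positions 92, 244.
BamHI cuts after the first base of each site, so after positions 92, 244.
Linear molecule, 2 cuts → 3 fragments:
  1–92 → 92 bp
  93–244 → 152 bp
  245–260 → 16 bp
Sorted largest to smallest: 152, 92, 16 bp.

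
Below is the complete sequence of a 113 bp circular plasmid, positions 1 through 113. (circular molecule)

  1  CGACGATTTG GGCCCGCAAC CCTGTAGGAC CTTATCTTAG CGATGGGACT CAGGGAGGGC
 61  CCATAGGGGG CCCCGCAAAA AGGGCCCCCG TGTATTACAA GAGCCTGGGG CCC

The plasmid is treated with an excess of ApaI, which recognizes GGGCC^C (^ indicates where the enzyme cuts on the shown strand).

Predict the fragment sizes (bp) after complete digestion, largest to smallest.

ApaI sites (GGGCCC) start at positions 10, 57, 68, 82, 108.
ApaI cuts after base 5 of each site (before the last base), so after positions 14, 61, 72, 86, 112.
Circular molecule, 5 cuts → 5 fragments:
  15–61 → 47 bp
  62–72 → 11 bp
  73–86 → 14 bp
  87–112 → 26 bp
  113–113 then 1–14 → 1 + 14 = 15 bp
Sorted largest to smallest: 47, 26, 15, 14, 11 bp.

47, 26, 15, 14, 11 bp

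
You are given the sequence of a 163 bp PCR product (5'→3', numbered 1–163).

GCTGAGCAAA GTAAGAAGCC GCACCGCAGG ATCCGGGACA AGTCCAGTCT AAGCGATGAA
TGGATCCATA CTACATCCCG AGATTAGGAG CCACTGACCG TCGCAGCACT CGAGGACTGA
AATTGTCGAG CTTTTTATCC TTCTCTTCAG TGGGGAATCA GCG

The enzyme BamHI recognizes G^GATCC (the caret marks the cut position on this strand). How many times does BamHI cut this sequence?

2

GGATCC occurs starting at positions 29, 62.
BamHI cuts at 2 sites.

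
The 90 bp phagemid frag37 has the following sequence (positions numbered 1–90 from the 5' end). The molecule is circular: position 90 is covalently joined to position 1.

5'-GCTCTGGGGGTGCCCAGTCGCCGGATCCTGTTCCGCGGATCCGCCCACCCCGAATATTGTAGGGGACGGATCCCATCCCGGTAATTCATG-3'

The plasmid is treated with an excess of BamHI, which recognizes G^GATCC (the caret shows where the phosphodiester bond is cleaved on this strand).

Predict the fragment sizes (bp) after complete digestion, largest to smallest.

45, 31, 14 bp

BamHI sites (GGATCC) start at positions 23, 37, 68.
BamHI cuts after the first base of each site, so after positions 23, 37, 68.
Circular molecule, 3 cuts → 3 fragments:
  24–37 → 14 bp
  38–68 → 31 bp
  69–90 then 1–23 → 22 + 23 = 45 bp
Sorted largest to smallest: 45, 31, 14 bp.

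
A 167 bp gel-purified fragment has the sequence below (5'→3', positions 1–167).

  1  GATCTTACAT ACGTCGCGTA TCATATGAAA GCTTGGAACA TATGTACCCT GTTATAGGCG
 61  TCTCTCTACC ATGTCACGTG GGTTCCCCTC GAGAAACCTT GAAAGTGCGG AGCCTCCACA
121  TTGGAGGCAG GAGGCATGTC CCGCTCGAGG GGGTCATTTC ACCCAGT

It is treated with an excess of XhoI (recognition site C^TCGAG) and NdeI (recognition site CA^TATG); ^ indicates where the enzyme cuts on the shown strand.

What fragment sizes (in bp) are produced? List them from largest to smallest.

XhoI sites (CTCGAG) start at positions 88, 144.
XhoI cuts after the first base of each site, so after positions 88, 144.
NdeI sites (CATATG) start at positions 22, 39.
NdeI cuts after base 2 of each site, so after positions 23, 40.
Combined cut positions: 23, 40, 88, 144.
Linear molecule, 4 cuts → 5 fragments:
  1–23 → 23 bp
  24–40 → 17 bp
  41–88 → 48 bp
  89–144 → 56 bp
  145–167 → 23 bp
Sorted largest to smallest: 56, 48, 23, 23, 17 bp.

56, 48, 23, 23, 17 bp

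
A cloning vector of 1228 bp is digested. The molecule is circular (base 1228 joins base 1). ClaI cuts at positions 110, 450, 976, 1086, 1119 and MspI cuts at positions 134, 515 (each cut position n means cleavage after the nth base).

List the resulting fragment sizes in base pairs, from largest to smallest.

Combined cut positions (sorted): 110, 134, 450, 515, 976, 1086, 1119.
Circular molecule, 7 cuts → 7 fragments:
  134 − 110 = 24 bp
  450 − 134 = 316 bp
  515 − 450 = 65 bp
  976 − 515 = 461 bp
  1086 − 976 = 110 bp
  1119 − 1086 = 33 bp
  wrap: 1228 − 1119 + 110 = 219 bp
Sorted largest to smallest: 461, 316, 219, 110, 65, 33, 24 bp.

461, 316, 219, 110, 65, 33, 24 bp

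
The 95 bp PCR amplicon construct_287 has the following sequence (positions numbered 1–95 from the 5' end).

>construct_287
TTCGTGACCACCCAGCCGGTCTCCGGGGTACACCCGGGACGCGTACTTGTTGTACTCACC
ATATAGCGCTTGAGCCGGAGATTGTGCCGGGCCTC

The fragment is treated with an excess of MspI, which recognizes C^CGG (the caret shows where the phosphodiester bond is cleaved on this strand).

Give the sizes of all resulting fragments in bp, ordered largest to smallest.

MspI sites (CCGG) start at positions 16, 23, 34, 75, 87.
MspI cuts after the first base of each site, so after positions 16, 23, 34, 75, 87.
Linear molecule, 5 cuts → 6 fragments:
  1–16 → 16 bp
  17–23 → 7 bp
  24–34 → 11 bp
  35–75 → 41 bp
  76–87 → 12 bp
  88–95 → 8 bp
Sorted largest to smallest: 41, 16, 12, 11, 8, 7 bp.

41, 16, 12, 11, 8, 7 bp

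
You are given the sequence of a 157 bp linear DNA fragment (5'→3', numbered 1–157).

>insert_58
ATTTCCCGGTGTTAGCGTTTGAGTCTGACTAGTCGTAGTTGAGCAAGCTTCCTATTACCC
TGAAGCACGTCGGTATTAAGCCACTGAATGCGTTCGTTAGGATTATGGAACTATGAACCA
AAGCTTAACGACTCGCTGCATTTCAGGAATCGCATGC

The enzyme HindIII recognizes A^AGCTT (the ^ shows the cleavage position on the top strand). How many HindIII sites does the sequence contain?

2

AAGCTT occurs starting at positions 45, 121.
HindIII cuts at 2 sites.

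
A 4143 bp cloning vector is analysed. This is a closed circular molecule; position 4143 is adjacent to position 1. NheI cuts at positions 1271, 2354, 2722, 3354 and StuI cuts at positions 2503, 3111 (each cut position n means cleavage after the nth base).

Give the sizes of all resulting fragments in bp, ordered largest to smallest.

Combined cut positions (sorted): 1271, 2354, 2503, 2722, 3111, 3354.
Circular molecule, 6 cuts → 6 fragments:
  2354 − 1271 = 1083 bp
  2503 − 2354 = 149 bp
  2722 − 2503 = 219 bp
  3111 − 2722 = 389 bp
  3354 − 3111 = 243 bp
  wrap: 4143 − 3354 + 1271 = 2060 bp
Sorted largest to smallest: 2060, 1083, 389, 243, 219, 149 bp.

2060, 1083, 389, 243, 219, 149 bp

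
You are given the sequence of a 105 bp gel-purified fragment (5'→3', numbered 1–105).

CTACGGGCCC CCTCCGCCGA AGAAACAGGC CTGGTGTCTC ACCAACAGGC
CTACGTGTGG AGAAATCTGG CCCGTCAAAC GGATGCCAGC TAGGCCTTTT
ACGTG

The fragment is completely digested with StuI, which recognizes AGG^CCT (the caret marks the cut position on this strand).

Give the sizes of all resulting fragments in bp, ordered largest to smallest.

StuI sites (AGGCCT) start at positions 27, 47, 92.
StuI cuts after base 3 of each site, so after positions 29, 49, 94.
Linear molecule, 3 cuts → 4 fragments:
  1–29 → 29 bp
  30–49 → 20 bp
  50–94 → 45 bp
  95–105 → 11 bp
Sorted largest to smallest: 45, 29, 20, 11 bp.

45, 29, 20, 11 bp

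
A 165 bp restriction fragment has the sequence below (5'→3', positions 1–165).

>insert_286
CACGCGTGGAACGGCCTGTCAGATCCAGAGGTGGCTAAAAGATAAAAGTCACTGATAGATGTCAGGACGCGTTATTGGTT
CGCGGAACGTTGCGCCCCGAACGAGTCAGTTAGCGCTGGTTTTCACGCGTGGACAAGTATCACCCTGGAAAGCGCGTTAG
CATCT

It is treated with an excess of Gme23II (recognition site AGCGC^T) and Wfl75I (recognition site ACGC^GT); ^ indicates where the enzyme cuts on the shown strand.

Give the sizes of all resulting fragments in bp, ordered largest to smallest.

65, 46, 37, 12, 5 bp

The Gme23II site (AGCGCT) starts at position 112.
Gme23II cuts after base 5 of each site (before the last base), so after position 116.
Wfl75I sites (ACGCGT) start at positions 2, 67, 125.
Wfl75I cuts after base 4 of each site, so after positions 5, 70, 128.
Combined cut positions: 5, 70, 116, 128.
Linear molecule, 4 cuts → 5 fragments:
  1–5 → 5 bp
  6–70 → 65 bp
  71–116 → 46 bp
  117–128 → 12 bp
  129–165 → 37 bp
Sorted largest to smallest: 65, 46, 37, 12, 5 bp.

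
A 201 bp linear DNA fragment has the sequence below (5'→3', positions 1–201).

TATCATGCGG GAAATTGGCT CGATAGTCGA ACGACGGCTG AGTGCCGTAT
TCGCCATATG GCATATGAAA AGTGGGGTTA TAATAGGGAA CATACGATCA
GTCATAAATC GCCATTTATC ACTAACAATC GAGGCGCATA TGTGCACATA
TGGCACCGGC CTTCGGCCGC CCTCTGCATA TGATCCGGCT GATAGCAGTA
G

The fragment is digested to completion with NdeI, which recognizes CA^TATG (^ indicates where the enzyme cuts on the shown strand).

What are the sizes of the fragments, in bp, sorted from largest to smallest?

NdeI sites (CATATG) start at positions 55, 62, 137, 147, 177.
NdeI cuts after base 2 of each site, so after positions 56, 63, 138, 148, 178.
Linear molecule, 5 cuts → 6 fragments:
  1–56 → 56 bp
  57–63 → 7 bp
  64–138 → 75 bp
  139–148 → 10 bp
  149–178 → 30 bp
  179–201 → 23 bp
Sorted largest to smallest: 75, 56, 30, 23, 10, 7 bp.

75, 56, 30, 23, 10, 7 bp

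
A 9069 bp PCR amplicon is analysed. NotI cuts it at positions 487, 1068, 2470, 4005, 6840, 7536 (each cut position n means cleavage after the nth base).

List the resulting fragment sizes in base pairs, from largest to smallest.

Linear molecule, 6 cuts → 7 fragments:
  487 − 0 = 487 bp
  1068 − 487 = 581 bp
  2470 − 1068 = 1402 bp
  4005 − 2470 = 1535 bp
  6840 − 4005 = 2835 bp
  7536 − 6840 = 696 bp
  9069 − 7536 = 1533 bp
Sorted largest to smallest: 2835, 1535, 1533, 1402, 696, 581, 487 bp.

2835, 1535, 1533, 1402, 696, 581, 487 bp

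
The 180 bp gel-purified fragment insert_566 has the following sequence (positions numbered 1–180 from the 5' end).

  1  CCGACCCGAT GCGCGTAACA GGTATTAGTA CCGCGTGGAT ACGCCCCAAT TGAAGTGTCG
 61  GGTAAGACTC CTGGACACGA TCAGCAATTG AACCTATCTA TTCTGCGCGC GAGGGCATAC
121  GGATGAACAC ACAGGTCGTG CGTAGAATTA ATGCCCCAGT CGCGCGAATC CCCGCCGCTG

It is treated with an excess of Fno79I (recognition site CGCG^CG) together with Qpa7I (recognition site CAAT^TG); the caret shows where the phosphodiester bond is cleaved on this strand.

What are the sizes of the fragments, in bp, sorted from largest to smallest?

55, 50, 38, 21, 16 bp

Fno79I sites (CGCGCG) start at positions 106, 161.
Fno79I cuts after base 4 of each site, so after positions 109, 164.
Qpa7I sites (CAATTG) start at positions 47, 85.
Qpa7I cuts after base 4 of each site, so after positions 50, 88.
Combined cut positions: 50, 88, 109, 164.
Linear molecule, 4 cuts → 5 fragments:
  1–50 → 50 bp
  51–88 → 38 bp
  89–109 → 21 bp
  110–164 → 55 bp
  165–180 → 16 bp
Sorted largest to smallest: 55, 50, 38, 21, 16 bp.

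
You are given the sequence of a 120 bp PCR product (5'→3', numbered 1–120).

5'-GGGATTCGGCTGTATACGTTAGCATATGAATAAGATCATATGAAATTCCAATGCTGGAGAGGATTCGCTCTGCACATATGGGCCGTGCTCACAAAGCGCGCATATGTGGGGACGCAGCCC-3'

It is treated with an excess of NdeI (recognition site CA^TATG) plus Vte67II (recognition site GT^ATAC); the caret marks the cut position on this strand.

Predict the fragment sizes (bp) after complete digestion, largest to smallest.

NdeI sites (CATATG) start at positions 23, 37, 75, 101.
NdeI cuts after base 2 of each site, so after positions 24, 38, 76, 102.
The Vte67II site (GTATAC) starts at position 12.
Vte67II cuts after base 2 of each site, so after position 13.
Combined cut positions: 13, 24, 38, 76, 102.
Linear molecule, 5 cuts → 6 fragments:
  1–13 → 13 bp
  14–24 → 11 bp
  25–38 → 14 bp
  39–76 → 38 bp
  77–102 → 26 bp
  103–120 → 18 bp
Sorted largest to smallest: 38, 26, 18, 14, 13, 11 bp.

38, 26, 18, 14, 13, 11 bp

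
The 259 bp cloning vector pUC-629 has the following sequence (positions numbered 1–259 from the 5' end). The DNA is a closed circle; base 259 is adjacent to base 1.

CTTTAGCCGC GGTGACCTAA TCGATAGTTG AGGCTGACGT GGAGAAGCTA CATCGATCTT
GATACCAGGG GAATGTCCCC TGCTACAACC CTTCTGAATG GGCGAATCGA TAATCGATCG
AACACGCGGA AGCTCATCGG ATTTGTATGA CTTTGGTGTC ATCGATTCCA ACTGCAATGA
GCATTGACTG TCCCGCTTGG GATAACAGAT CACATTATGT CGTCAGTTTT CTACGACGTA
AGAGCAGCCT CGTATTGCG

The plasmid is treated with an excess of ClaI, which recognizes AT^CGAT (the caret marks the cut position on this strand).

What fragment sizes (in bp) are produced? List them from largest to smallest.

118, 54, 48, 32, 7 bp

ClaI sites (ATCGAT) start at positions 20, 52, 106, 113, 161.
ClaI cuts after base 2 of each site, so after positions 21, 53, 107, 114, 162.
Circular molecule, 5 cuts → 5 fragments:
  22–53 → 32 bp
  54–107 → 54 bp
  108–114 → 7 bp
  115–162 → 48 bp
  163–259 then 1–21 → 97 + 21 = 118 bp
Sorted largest to smallest: 118, 54, 48, 32, 7 bp.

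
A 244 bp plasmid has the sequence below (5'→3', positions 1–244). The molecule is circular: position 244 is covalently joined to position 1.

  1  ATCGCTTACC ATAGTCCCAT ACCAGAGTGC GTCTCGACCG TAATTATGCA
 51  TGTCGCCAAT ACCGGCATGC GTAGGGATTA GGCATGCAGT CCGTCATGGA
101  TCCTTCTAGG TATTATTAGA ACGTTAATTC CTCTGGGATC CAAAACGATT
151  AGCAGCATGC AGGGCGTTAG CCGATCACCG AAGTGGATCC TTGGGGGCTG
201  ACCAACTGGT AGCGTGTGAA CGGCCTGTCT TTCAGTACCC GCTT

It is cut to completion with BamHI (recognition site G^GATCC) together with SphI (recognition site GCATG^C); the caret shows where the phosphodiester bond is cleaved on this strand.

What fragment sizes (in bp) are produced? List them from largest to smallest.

128, 38, 26, 23, 17, 12 bp

BamHI sites (GGATCC) start at positions 98, 136, 185.
BamHI cuts after the first base of each site, so after positions 98, 136, 185.
SphI sites (GCATGC) start at positions 65, 82, 155.
SphI cuts after base 5 of each site (before the last base), so after positions 69, 86, 159.
Combined cut positions: 69, 86, 98, 136, 159, 185.
Circular molecule, 6 cuts → 6 fragments:
  70–86 → 17 bp
  87–98 → 12 bp
  99–136 → 38 bp
  137–159 → 23 bp
  160–185 → 26 bp
  186–244 then 1–69 → 59 + 69 = 128 bp
Sorted largest to smallest: 128, 38, 26, 23, 17, 12 bp.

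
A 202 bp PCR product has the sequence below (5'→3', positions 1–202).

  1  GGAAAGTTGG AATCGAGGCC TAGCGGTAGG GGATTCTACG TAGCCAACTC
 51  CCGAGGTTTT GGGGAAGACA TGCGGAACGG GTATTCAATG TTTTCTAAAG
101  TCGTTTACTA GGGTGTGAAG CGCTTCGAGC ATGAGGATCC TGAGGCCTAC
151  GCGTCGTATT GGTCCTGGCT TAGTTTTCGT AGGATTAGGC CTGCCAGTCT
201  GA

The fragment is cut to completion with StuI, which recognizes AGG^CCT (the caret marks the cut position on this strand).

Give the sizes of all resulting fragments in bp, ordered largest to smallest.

127, 44, 18, 13 bp

StuI sites (AGGCCT) start at positions 16, 143, 187.
StuI cuts after base 3 of each site, so after positions 18, 145, 189.
Linear molecule, 3 cuts → 4 fragments:
  1–18 → 18 bp
  19–145 → 127 bp
  146–189 → 44 bp
  190–202 → 13 bp
Sorted largest to smallest: 127, 44, 18, 13 bp.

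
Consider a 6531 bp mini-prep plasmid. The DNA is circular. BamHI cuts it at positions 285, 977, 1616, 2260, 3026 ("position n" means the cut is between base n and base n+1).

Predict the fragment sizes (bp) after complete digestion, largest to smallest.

3790, 766, 692, 644, 639 bp

Circular molecule, 5 cuts → 5 fragments:
  977 − 285 = 692 bp
  1616 − 977 = 639 bp
  2260 − 1616 = 644 bp
  3026 − 2260 = 766 bp
  wrap: 6531 − 3026 + 285 = 3790 bp
Sorted largest to smallest: 3790, 766, 692, 644, 639 bp.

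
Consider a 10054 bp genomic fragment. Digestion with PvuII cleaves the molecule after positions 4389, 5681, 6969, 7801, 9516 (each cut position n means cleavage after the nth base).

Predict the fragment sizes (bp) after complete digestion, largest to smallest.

Linear molecule, 5 cuts → 6 fragments:
  4389 − 0 = 4389 bp
  5681 − 4389 = 1292 bp
  6969 − 5681 = 1288 bp
  7801 − 6969 = 832 bp
  9516 − 7801 = 1715 bp
  10054 − 9516 = 538 bp
Sorted largest to smallest: 4389, 1715, 1292, 1288, 832, 538 bp.

4389, 1715, 1292, 1288, 832, 538 bp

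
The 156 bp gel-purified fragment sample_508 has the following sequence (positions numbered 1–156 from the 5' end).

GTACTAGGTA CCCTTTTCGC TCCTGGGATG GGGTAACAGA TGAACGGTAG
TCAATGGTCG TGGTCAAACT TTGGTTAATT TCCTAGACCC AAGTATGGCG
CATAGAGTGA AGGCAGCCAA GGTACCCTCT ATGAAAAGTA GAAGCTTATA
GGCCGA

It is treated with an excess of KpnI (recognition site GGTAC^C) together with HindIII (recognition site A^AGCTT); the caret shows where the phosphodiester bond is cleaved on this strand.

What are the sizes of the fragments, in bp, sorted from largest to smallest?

KpnI sites (GGTACC) start at positions 7, 121.
KpnI cuts after base 5 of each site (before the last base), so after positions 11, 125.
The HindIII site (AAGCTT) starts at position 142.
HindIII cuts after the first base of each site, so after position 142.
Combined cut positions: 11, 125, 142.
Linear molecule, 3 cuts → 4 fragments:
  1–11 → 11 bp
  12–125 → 114 bp
  126–142 → 17 bp
  143–156 → 14 bp
Sorted largest to smallest: 114, 17, 14, 11 bp.

114, 17, 14, 11 bp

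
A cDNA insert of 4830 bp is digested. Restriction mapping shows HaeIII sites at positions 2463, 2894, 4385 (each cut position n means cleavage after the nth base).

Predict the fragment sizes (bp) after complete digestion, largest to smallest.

Linear molecule, 3 cuts → 4 fragments:
  2463 − 0 = 2463 bp
  2894 − 2463 = 431 bp
  4385 − 2894 = 1491 bp
  4830 − 4385 = 445 bp
Sorted largest to smallest: 2463, 1491, 445, 431 bp.

2463, 1491, 445, 431 bp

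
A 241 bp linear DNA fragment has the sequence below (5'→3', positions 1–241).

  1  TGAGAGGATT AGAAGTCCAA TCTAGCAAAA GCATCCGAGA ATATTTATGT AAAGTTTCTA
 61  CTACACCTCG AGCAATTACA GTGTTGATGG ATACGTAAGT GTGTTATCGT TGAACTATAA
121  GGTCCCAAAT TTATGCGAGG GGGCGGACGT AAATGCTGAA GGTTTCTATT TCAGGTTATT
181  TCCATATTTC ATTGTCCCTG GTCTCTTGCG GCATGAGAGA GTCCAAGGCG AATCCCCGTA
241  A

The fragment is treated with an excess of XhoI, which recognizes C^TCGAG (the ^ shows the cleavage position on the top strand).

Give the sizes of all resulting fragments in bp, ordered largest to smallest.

174, 67 bp

The XhoI site (CTCGAG) starts at position 67.
XhoI cuts after the first base of each site, so after position 67.
Linear molecule, 1 cut → 2 fragments:
  1–67 → 67 bp
  68–241 → 174 bp
Sorted largest to smallest: 174, 67 bp.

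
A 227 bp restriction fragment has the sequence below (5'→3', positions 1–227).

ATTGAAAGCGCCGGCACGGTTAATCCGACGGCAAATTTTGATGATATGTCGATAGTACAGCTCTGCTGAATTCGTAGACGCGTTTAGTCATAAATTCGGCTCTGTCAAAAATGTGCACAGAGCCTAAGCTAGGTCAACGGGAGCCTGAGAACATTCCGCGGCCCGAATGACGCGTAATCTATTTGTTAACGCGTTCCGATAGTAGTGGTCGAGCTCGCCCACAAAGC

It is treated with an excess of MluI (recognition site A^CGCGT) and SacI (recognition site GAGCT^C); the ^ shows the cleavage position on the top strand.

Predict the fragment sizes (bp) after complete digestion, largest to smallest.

MluI sites (ACGCGT) start at positions 78, 170, 189.
MluI cuts after the first base of each site, so after positions 78, 170, 189.
The SacI site (GAGCTC) starts at position 211.
SacI cuts after base 5 of each site (before the last base), so after position 215.
Combined cut positions: 78, 170, 189, 215.
Linear molecule, 4 cuts → 5 fragments:
  1–78 → 78 bp
  79–170 → 92 bp
  171–189 → 19 bp
  190–215 → 26 bp
  216–227 → 12 bp
Sorted largest to smallest: 92, 78, 26, 19, 12 bp.

92, 78, 26, 19, 12 bp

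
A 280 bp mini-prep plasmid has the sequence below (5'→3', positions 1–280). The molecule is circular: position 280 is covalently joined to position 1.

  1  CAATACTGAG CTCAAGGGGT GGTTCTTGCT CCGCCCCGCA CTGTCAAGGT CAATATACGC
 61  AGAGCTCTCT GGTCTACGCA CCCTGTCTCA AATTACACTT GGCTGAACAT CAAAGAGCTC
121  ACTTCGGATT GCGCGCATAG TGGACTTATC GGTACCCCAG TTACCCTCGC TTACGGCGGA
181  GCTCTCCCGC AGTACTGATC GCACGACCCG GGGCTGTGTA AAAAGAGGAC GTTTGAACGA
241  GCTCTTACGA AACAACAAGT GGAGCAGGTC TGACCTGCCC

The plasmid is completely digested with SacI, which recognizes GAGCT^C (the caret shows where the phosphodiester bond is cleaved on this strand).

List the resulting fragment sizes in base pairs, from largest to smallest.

64, 60, 54, 53, 49 bp

SacI sites (GAGCTC) start at positions 8, 62, 115, 179, 239.
SacI cuts after base 5 of each site (before the last base), so after positions 12, 66, 119, 183, 243.
Circular molecule, 5 cuts → 5 fragments:
  13–66 → 54 bp
  67–119 → 53 bp
  120–183 → 64 bp
  184–243 → 60 bp
  244–280 then 1–12 → 37 + 12 = 49 bp
Sorted largest to smallest: 64, 60, 54, 53, 49 bp.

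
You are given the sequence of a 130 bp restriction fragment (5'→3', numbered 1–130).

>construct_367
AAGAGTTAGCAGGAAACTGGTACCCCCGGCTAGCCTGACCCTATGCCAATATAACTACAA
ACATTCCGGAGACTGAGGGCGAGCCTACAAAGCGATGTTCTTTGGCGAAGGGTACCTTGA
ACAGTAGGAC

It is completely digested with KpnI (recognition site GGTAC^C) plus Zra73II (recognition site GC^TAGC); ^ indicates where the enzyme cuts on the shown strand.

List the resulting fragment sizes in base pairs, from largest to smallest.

85, 23, 15, 7 bp

KpnI sites (GGTACC) start at positions 19, 111.
KpnI cuts after base 5 of each site (before the last base), so after positions 23, 115.
The Zra73II site (GCTAGC) starts at position 29.
Zra73II cuts after base 2 of each site, so after position 30.
Combined cut positions: 23, 30, 115.
Linear molecule, 3 cuts → 4 fragments:
  1–23 → 23 bp
  24–30 → 7 bp
  31–115 → 85 bp
  116–130 → 15 bp
Sorted largest to smallest: 85, 23, 15, 7 bp.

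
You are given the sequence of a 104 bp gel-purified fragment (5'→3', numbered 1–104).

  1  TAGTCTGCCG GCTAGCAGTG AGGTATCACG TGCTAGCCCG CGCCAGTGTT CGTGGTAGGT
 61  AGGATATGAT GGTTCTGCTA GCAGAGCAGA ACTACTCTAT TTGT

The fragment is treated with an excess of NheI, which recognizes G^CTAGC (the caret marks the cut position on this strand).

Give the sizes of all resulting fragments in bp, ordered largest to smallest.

NheI sites (GCTAGC) start at positions 11, 32, 77.
NheI cuts after the first base of each site, so after positions 11, 32, 77.
Linear molecule, 3 cuts → 4 fragments:
  1–11 → 11 bp
  12–32 → 21 bp
  33–77 → 45 bp
  78–104 → 27 bp
Sorted largest to smallest: 45, 27, 21, 11 bp.

45, 27, 21, 11 bp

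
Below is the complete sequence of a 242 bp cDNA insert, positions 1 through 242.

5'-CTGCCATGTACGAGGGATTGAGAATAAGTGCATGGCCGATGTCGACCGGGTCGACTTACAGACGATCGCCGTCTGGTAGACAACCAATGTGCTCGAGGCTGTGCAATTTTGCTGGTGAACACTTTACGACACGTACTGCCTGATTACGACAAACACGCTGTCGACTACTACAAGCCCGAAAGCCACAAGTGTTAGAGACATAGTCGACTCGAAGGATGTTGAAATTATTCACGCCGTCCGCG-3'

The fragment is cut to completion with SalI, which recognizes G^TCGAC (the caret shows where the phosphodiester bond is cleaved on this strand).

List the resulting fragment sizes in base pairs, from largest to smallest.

110, 43, 41, 39, 9 bp

SalI sites (GTCGAC) start at positions 41, 50, 160, 203.
SalI cuts after the first base of each site, so after positions 41, 50, 160, 203.
Linear molecule, 4 cuts → 5 fragments:
  1–41 → 41 bp
  42–50 → 9 bp
  51–160 → 110 bp
  161–203 → 43 bp
  204–242 → 39 bp
Sorted largest to smallest: 110, 43, 41, 39, 9 bp.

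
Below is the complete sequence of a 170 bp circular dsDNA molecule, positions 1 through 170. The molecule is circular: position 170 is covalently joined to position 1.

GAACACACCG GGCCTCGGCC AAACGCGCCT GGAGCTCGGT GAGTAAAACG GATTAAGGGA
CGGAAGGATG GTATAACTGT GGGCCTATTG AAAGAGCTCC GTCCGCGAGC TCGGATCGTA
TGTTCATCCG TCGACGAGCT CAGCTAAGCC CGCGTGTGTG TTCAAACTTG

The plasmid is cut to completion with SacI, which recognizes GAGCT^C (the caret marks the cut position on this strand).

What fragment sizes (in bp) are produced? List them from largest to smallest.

SacI sites (GAGCTC) start at positions 32, 94, 107, 136.
SacI cuts after base 5 of each site (before the last base), so after positions 36, 98, 111, 140.
Circular molecule, 4 cuts → 4 fragments:
  37–98 → 62 bp
  99–111 → 13 bp
  112–140 → 29 bp
  141–170 then 1–36 → 30 + 36 = 66 bp
Sorted largest to smallest: 66, 62, 29, 13 bp.

66, 62, 29, 13 bp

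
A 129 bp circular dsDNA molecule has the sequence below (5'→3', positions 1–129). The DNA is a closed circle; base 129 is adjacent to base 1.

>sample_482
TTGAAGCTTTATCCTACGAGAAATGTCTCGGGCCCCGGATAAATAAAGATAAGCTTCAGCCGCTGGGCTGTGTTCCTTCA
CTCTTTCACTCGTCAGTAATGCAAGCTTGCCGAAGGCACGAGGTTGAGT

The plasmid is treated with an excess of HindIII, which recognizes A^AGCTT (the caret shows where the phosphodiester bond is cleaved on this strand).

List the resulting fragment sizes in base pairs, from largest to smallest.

HindIII sites (AAGCTT) start at positions 4, 51, 103.
HindIII cuts after the first base of each site, so after positions 4, 51, 103.
Circular molecule, 3 cuts → 3 fragments:
  5–51 → 47 bp
  52–103 → 52 bp
  104–129 then 1–4 → 26 + 4 = 30 bp
Sorted largest to smallest: 52, 47, 30 bp.

52, 47, 30 bp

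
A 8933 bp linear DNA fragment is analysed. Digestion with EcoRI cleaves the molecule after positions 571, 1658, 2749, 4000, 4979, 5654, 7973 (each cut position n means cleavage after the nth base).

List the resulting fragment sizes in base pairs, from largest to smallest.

2319, 1251, 1091, 1087, 979, 960, 675, 571 bp

Linear molecule, 7 cuts → 8 fragments:
  571 − 0 = 571 bp
  1658 − 571 = 1087 bp
  2749 − 1658 = 1091 bp
  4000 − 2749 = 1251 bp
  4979 − 4000 = 979 bp
  5654 − 4979 = 675 bp
  7973 − 5654 = 2319 bp
  8933 − 7973 = 960 bp
Sorted largest to smallest: 2319, 1251, 1091, 1087, 979, 960, 675, 571 bp.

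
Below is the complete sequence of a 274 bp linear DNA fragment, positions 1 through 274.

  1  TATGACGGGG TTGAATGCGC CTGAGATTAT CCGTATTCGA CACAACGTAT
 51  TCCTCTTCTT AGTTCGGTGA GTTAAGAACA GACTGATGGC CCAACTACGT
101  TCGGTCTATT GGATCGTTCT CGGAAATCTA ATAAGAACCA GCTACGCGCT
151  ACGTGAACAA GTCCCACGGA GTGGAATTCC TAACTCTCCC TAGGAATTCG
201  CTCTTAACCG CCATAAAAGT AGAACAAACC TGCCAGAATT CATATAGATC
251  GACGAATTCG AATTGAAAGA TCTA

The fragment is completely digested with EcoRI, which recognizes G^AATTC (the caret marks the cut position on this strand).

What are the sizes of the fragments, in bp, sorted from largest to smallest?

174, 42, 20, 20, 18 bp

EcoRI sites (GAATTC) start at positions 174, 194, 236, 254.
EcoRI cuts after the first base of each site, so after positions 174, 194, 236, 254.
Linear molecule, 4 cuts → 5 fragments:
  1–174 → 174 bp
  175–194 → 20 bp
  195–236 → 42 bp
  237–254 → 18 bp
  255–274 → 20 bp
Sorted largest to smallest: 174, 42, 20, 20, 18 bp.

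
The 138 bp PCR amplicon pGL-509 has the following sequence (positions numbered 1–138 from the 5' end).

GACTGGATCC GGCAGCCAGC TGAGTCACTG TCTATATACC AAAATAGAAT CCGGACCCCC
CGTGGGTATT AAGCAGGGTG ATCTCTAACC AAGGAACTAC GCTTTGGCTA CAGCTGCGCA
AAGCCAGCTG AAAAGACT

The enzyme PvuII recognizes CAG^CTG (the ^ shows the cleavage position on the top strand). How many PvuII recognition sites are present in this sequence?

3

CAGCTG occurs starting at positions 17, 111, 125.
PvuII cuts at 3 sites.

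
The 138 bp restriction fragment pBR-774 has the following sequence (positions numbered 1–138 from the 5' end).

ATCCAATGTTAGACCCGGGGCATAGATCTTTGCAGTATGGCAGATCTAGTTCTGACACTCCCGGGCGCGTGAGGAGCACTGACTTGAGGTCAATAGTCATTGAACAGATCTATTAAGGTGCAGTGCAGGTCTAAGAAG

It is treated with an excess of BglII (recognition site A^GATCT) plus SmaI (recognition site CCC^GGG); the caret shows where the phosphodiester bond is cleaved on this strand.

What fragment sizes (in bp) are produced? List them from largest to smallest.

BglII sites (AGATCT) start at positions 24, 42, 106.
BglII cuts after the first base of each site, so after positions 24, 42, 106.
SmaI sites (CCCGGG) start at positions 14, 60.
SmaI cuts after base 3 of each site, so after positions 16, 62.
Combined cut positions: 16, 24, 42, 62, 106.
Linear molecule, 5 cuts → 6 fragments:
  1–16 → 16 bp
  17–24 → 8 bp
  25–42 → 18 bp
  43–62 → 20 bp
  63–106 → 44 bp
  107–138 → 32 bp
Sorted largest to smallest: 44, 32, 20, 18, 16, 8 bp.

44, 32, 20, 18, 16, 8 bp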